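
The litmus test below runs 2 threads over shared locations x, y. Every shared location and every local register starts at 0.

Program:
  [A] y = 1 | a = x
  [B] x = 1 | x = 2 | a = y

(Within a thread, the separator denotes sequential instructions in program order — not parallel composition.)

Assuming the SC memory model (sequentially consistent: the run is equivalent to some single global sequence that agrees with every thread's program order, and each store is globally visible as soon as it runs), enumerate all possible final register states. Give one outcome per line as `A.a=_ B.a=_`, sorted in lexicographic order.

A.a=0 B.a=1
A.a=1 B.a=1
A.a=2 B.a=0
A.a=2 B.a=1

outcome vector order: (A.a,B.a)
|SC outcomes| = 4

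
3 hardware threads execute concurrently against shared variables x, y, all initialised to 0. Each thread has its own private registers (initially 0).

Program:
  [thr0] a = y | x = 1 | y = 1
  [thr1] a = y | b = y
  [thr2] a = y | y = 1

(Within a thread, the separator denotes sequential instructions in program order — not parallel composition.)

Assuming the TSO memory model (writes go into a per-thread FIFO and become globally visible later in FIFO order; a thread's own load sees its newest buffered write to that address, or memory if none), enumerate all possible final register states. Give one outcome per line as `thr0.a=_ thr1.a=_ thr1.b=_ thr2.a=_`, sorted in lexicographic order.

outcome vector order: (thr0.a,thr1.a,thr1.b,thr2.a)
|TSO outcomes| = 9

thr0.a=0 thr1.a=0 thr1.b=0 thr2.a=0
thr0.a=0 thr1.a=0 thr1.b=0 thr2.a=1
thr0.a=0 thr1.a=0 thr1.b=1 thr2.a=0
thr0.a=0 thr1.a=0 thr1.b=1 thr2.a=1
thr0.a=0 thr1.a=1 thr1.b=1 thr2.a=0
thr0.a=0 thr1.a=1 thr1.b=1 thr2.a=1
thr0.a=1 thr1.a=0 thr1.b=0 thr2.a=0
thr0.a=1 thr1.a=0 thr1.b=1 thr2.a=0
thr0.a=1 thr1.a=1 thr1.b=1 thr2.a=0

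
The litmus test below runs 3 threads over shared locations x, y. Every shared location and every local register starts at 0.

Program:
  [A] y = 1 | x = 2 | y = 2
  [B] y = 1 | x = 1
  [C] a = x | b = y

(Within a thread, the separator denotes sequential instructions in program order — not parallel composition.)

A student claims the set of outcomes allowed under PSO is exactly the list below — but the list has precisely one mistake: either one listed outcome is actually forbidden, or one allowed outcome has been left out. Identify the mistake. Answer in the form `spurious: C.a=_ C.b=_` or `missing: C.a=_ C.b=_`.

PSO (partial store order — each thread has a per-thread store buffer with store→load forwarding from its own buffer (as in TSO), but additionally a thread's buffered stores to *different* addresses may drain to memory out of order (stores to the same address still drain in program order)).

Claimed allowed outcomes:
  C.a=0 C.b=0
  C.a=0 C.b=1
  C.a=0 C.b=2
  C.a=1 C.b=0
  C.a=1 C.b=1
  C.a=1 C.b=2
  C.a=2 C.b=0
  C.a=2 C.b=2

outcome vector order: (C.a,C.b)
under PSO → 0/0 0/1 0/2 1/0 1/1 1/2 2/0 2/1 2/2
PSO∖claimed = {2/1}

missing: C.a=2 C.b=1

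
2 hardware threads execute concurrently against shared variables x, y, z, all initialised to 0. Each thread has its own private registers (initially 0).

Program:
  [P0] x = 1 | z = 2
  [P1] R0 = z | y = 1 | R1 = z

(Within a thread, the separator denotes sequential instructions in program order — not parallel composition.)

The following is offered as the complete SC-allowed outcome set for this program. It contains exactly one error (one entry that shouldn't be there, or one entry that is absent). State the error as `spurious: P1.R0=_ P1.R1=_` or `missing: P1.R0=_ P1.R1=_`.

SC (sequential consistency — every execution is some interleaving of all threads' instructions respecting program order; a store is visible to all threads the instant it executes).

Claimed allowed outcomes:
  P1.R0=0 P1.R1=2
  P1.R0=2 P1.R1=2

missing: P1.R0=0 P1.R1=0

outcome vector order: (P1.R0,P1.R1)
under SC → 00 02 22
SC∖claimed = {00}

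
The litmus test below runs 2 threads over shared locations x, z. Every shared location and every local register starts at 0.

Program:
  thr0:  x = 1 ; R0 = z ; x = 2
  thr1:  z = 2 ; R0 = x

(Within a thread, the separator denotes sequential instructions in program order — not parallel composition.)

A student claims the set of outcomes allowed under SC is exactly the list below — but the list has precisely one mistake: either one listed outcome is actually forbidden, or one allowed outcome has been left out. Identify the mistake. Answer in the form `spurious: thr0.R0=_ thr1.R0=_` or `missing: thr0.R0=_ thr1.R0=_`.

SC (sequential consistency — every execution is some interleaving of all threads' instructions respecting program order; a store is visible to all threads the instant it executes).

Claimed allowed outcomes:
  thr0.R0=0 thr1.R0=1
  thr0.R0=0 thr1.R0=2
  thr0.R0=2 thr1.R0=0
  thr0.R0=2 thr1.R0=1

missing: thr0.R0=2 thr1.R0=2

outcome vector order: (thr0.R0,thr1.R0)
[SC] allowed = {01; 02; 20; 21; 22}
SC∖claimed = {22}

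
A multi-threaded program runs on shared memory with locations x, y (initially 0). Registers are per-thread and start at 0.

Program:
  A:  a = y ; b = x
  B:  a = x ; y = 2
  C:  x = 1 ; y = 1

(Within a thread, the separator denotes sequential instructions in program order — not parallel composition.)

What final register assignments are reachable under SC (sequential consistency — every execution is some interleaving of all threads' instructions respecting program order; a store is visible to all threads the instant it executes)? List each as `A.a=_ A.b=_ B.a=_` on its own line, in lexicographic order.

outcome vector order: (A.a,A.b,B.a)
|SC outcomes| = 9

A.a=0 A.b=0 B.a=0
A.a=0 A.b=0 B.a=1
A.a=0 A.b=1 B.a=0
A.a=0 A.b=1 B.a=1
A.a=1 A.b=1 B.a=0
A.a=1 A.b=1 B.a=1
A.a=2 A.b=0 B.a=0
A.a=2 A.b=1 B.a=0
A.a=2 A.b=1 B.a=1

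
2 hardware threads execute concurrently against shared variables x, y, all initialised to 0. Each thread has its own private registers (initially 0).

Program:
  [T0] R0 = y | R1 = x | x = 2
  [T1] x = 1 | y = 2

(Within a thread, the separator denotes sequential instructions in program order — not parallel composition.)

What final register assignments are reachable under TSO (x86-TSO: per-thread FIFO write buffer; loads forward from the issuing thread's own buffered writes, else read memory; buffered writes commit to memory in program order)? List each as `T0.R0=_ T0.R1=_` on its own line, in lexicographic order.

outcome vector order: (T0.R0,T0.R1)
|TSO outcomes| = 3

T0.R0=0 T0.R1=0
T0.R0=0 T0.R1=1
T0.R0=2 T0.R1=1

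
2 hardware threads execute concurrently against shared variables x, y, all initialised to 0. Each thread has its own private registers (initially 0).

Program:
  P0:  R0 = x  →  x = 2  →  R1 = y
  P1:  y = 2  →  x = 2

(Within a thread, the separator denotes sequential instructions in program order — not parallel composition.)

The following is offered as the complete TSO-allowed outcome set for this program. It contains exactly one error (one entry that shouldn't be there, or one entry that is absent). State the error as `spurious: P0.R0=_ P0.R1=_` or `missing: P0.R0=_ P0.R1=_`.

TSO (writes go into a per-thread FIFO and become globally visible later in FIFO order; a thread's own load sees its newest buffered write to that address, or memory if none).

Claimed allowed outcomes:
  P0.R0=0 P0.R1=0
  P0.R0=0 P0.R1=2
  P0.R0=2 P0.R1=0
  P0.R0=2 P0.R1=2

spurious: P0.R0=2 P0.R1=0

outcome vector order: (P0.R0,P0.R1)
TSO (3): 0/0 0/2 2/2
claimed∖TSO = {2/0}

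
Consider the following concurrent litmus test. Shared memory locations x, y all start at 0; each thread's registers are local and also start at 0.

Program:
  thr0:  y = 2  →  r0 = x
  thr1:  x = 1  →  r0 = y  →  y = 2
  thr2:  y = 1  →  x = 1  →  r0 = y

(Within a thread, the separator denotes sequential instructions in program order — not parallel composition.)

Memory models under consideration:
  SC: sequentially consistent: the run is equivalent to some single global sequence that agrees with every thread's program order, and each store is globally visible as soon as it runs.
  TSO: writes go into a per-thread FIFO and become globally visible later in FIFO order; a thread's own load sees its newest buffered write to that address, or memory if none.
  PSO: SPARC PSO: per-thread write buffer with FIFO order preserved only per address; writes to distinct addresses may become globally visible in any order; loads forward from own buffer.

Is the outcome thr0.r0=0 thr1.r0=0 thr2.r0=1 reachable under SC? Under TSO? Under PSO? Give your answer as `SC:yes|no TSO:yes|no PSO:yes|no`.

outcome vector order: (thr0.r0,thr1.r0,thr2.r0)
SC: 10 outcomes — {(0,1,1), (0,1,2), (0,2,1), (0,2,2), (1,0,1), (1,0,2), (1,1,1), (1,1,2), (1,2,1), (1,2,2)}
TSO: 12 outcomes — {(0,0,1), (0,0,2), (0,1,1), (0,1,2), (0,2,1), (0,2,2), (1,0,1), (1,0,2), (1,1,1), (1,1,2), (1,2,1), (1,2,2)}
PSO: 12 outcomes — {(0,0,1), (0,0,2), (0,1,1), (0,1,2), (0,2,1), (0,2,2), (1,0,1), (1,0,2), (1,1,1), (1,1,2), (1,2,1), (1,2,2)}
target (0,0,1) ∈ {TSO,PSO}

SC:no TSO:yes PSO:yes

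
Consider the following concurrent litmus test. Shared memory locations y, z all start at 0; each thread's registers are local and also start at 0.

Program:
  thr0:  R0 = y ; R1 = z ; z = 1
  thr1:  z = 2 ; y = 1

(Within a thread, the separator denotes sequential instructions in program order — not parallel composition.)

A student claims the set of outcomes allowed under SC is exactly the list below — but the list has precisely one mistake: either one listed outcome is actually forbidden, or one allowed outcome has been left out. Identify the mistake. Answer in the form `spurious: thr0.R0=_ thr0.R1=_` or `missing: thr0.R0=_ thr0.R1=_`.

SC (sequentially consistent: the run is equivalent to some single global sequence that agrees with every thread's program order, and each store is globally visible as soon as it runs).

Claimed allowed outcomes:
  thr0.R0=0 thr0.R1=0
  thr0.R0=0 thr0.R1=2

missing: thr0.R0=1 thr0.R1=2

outcome vector order: (thr0.R0,thr0.R1)
under SC → 0/0, 0/2, 1/2
SC∖claimed = {1/2}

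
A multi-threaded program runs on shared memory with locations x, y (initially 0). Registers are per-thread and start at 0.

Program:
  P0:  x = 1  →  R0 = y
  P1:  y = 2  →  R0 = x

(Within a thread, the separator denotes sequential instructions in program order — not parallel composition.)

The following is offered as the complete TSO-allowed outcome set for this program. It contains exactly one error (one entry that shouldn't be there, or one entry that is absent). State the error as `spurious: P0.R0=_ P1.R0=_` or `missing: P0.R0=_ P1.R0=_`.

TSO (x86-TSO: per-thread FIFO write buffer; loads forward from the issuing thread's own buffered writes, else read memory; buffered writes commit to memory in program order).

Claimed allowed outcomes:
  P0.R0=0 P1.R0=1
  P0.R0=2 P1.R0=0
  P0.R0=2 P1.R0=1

outcome vector order: (P0.R0,P1.R0)
TSO (4): 00 01 20 21
TSO∖claimed = {00}

missing: P0.R0=0 P1.R0=0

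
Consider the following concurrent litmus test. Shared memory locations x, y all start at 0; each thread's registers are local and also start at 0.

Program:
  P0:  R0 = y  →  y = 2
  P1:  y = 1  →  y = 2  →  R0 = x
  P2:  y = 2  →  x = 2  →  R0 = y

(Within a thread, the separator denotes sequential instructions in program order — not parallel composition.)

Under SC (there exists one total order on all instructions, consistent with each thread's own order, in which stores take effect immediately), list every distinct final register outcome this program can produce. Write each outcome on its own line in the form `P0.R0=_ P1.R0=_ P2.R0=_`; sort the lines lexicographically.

P0.R0=0 P1.R0=0 P2.R0=2
P0.R0=0 P1.R0=2 P2.R0=1
P0.R0=0 P1.R0=2 P2.R0=2
P0.R0=1 P1.R0=0 P2.R0=2
P0.R0=1 P1.R0=2 P2.R0=1
P0.R0=1 P1.R0=2 P2.R0=2
P0.R0=2 P1.R0=0 P2.R0=2
P0.R0=2 P1.R0=2 P2.R0=1
P0.R0=2 P1.R0=2 P2.R0=2

outcome vector order: (P0.R0,P1.R0,P2.R0)
|SC outcomes| = 9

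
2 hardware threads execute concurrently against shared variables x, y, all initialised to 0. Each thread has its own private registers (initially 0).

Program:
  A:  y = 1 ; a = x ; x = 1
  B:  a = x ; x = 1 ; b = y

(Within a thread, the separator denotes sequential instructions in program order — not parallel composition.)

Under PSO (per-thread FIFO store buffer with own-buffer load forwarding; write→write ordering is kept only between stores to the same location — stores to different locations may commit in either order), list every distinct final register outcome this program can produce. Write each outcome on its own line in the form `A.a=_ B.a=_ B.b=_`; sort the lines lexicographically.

A.a=0 B.a=0 B.b=0
A.a=0 B.a=0 B.b=1
A.a=0 B.a=1 B.b=0
A.a=0 B.a=1 B.b=1
A.a=1 B.a=0 B.b=0
A.a=1 B.a=0 B.b=1

outcome vector order: (A.a,B.a,B.b)
|PSO outcomes| = 6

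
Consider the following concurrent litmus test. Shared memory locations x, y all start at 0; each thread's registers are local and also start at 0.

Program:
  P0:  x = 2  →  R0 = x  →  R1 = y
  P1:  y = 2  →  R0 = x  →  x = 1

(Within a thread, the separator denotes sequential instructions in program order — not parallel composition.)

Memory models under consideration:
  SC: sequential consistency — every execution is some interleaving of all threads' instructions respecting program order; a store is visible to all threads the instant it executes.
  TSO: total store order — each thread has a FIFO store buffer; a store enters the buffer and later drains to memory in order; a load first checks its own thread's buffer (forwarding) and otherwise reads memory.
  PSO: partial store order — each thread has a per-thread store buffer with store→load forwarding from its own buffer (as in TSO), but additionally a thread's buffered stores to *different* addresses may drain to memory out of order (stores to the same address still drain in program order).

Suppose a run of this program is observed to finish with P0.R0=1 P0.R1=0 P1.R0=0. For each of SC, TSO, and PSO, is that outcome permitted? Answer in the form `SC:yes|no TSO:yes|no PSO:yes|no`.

SC:no TSO:no PSO:yes

outcome vector order: (P0.R0,P0.R1,P1.R0)
SC (5): <1 2 0>; <1 2 2>; <2 0 2>; <2 2 0>; <2 2 2>
TSO (6): <1 2 0>; <1 2 2>; <2 0 0>; <2 0 2>; <2 2 0>; <2 2 2>
PSO (8): <1 0 0>; <1 0 2>; <1 2 0>; <1 2 2>; <2 0 0>; <2 0 2>; <2 2 0>; <2 2 2>
target <1 0 0> ∈ {PSO}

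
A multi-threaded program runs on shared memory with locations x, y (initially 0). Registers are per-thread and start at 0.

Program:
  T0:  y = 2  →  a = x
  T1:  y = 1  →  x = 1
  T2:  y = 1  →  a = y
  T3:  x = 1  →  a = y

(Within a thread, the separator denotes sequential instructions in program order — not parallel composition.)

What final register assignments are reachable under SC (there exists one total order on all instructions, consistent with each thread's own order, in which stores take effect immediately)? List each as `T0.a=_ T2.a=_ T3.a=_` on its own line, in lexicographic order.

T0.a=0 T2.a=1 T3.a=1
T0.a=0 T2.a=1 T3.a=2
T0.a=0 T2.a=2 T3.a=1
T0.a=0 T2.a=2 T3.a=2
T0.a=1 T2.a=1 T3.a=0
T0.a=1 T2.a=1 T3.a=1
T0.a=1 T2.a=1 T3.a=2
T0.a=1 T2.a=2 T3.a=0
T0.a=1 T2.a=2 T3.a=1
T0.a=1 T2.a=2 T3.a=2

outcome vector order: (T0.a,T2.a,T3.a)
|SC outcomes| = 10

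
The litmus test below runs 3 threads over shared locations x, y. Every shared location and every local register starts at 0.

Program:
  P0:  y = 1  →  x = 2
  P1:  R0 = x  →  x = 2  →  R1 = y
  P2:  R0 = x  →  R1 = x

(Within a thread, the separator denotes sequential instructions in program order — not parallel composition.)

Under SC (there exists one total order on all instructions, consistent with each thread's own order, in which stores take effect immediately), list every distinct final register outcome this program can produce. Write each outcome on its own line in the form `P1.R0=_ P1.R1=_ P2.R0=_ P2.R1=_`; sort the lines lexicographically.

outcome vector order: (P1.R0,P1.R1,P2.R0,P2.R1)
|SC outcomes| = 9

P1.R0=0 P1.R1=0 P2.R0=0 P2.R1=0
P1.R0=0 P1.R1=0 P2.R0=0 P2.R1=2
P1.R0=0 P1.R1=0 P2.R0=2 P2.R1=2
P1.R0=0 P1.R1=1 P2.R0=0 P2.R1=0
P1.R0=0 P1.R1=1 P2.R0=0 P2.R1=2
P1.R0=0 P1.R1=1 P2.R0=2 P2.R1=2
P1.R0=2 P1.R1=1 P2.R0=0 P2.R1=0
P1.R0=2 P1.R1=1 P2.R0=0 P2.R1=2
P1.R0=2 P1.R1=1 P2.R0=2 P2.R1=2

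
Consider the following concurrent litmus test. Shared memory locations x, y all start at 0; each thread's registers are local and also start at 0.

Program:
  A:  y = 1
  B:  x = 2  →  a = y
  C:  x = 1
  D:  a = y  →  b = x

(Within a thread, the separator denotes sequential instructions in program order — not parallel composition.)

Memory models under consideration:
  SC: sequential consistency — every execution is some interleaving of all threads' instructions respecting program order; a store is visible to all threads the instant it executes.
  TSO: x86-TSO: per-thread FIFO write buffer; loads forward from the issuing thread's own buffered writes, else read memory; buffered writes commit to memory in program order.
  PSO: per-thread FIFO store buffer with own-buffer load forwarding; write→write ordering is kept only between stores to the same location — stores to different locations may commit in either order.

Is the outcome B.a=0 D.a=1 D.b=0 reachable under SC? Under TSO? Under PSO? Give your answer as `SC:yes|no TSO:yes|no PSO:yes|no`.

SC:no TSO:yes PSO:yes

outcome vector order: (B.a,D.a,D.b)
[SC] allowed = {0/0/0; 0/0/1; 0/0/2; 0/1/1; 0/1/2; 1/0/0; 1/0/1; 1/0/2; 1/1/0; 1/1/1; 1/1/2}
[TSO] allowed = {0/0/0; 0/0/1; 0/0/2; 0/1/0; 0/1/1; 0/1/2; 1/0/0; 1/0/1; 1/0/2; 1/1/0; 1/1/1; 1/1/2}
[PSO] allowed = {0/0/0; 0/0/1; 0/0/2; 0/1/0; 0/1/1; 0/1/2; 1/0/0; 1/0/1; 1/0/2; 1/1/0; 1/1/1; 1/1/2}
target 0/1/0 ∈ {TSO,PSO}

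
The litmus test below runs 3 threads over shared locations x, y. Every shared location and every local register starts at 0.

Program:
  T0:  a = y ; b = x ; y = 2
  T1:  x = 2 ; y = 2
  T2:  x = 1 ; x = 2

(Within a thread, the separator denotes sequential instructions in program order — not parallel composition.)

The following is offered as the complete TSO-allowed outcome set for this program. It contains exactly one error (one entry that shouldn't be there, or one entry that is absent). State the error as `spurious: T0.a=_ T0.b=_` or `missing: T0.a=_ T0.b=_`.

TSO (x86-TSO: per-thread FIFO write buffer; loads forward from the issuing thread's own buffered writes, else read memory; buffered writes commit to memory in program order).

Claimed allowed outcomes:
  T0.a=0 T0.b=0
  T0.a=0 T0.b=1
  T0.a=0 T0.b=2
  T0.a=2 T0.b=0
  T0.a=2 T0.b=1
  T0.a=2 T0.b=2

outcome vector order: (T0.a,T0.b)
TSO: 5 outcomes — {00 01 02 21 22}
claimed∖TSO = {20}

spurious: T0.a=2 T0.b=0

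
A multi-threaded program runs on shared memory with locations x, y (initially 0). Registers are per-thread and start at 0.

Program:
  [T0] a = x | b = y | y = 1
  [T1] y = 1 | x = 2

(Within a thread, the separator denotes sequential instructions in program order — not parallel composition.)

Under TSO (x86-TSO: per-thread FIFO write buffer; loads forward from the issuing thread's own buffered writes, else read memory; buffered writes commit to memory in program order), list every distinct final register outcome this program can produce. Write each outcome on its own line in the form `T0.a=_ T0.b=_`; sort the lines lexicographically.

outcome vector order: (T0.a,T0.b)
|TSO outcomes| = 3

T0.a=0 T0.b=0
T0.a=0 T0.b=1
T0.a=2 T0.b=1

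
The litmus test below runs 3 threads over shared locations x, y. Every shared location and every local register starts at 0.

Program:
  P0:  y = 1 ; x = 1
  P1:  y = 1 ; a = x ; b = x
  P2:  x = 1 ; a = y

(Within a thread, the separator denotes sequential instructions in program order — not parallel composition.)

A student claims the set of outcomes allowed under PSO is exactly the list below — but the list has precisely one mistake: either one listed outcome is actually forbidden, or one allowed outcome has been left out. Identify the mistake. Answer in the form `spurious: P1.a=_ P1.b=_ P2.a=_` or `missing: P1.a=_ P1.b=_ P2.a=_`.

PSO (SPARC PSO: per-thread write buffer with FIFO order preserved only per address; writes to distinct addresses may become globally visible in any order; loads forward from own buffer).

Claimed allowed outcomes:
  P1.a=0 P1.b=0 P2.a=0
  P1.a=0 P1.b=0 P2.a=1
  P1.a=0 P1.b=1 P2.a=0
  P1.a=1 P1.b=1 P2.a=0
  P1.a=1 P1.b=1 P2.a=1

outcome vector order: (P1.a,P1.b,P2.a)
[PSO] allowed = {000; 001; 010; 011; 110; 111}
PSO∖claimed = {011}

missing: P1.a=0 P1.b=1 P2.a=1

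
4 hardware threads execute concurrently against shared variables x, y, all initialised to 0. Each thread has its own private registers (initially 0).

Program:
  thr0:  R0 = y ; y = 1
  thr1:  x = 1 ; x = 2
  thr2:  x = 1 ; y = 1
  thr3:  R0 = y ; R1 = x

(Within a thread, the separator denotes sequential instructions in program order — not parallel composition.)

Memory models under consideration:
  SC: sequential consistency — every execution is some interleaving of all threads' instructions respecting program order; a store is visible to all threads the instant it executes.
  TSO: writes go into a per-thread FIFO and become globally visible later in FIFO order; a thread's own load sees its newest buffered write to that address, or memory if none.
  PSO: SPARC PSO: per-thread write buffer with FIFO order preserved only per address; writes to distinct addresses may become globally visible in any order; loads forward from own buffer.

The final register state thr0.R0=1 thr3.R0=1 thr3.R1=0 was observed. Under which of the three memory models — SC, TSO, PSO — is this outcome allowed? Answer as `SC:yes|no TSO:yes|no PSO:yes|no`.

SC:no TSO:no PSO:yes

outcome vector order: (thr0.R0,thr3.R0,thr3.R1)
SC: 11 outcomes — {(0,0,0), (0,0,1), (0,0,2), (0,1,0), (0,1,1), (0,1,2), (1,0,0), (1,0,1), (1,0,2), (1,1,1), (1,1,2)}
TSO: 11 outcomes — {(0,0,0), (0,0,1), (0,0,2), (0,1,0), (0,1,1), (0,1,2), (1,0,0), (1,0,1), (1,0,2), (1,1,1), (1,1,2)}
PSO: 12 outcomes — {(0,0,0), (0,0,1), (0,0,2), (0,1,0), (0,1,1), (0,1,2), (1,0,0), (1,0,1), (1,0,2), (1,1,0), (1,1,1), (1,1,2)}
target (1,1,0) ∈ {PSO}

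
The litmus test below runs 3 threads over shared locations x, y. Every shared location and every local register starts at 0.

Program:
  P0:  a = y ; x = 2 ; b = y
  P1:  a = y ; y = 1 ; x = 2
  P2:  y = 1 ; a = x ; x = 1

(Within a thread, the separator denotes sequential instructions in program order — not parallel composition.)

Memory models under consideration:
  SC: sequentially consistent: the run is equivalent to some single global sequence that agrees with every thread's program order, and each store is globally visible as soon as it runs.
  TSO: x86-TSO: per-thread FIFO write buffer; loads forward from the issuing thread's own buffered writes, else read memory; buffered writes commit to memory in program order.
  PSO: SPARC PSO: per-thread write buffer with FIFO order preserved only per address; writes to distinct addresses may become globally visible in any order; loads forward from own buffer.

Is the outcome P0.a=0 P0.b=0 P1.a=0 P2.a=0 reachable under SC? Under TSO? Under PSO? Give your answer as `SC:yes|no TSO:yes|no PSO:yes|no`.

outcome vector order: (P0.a,P0.b,P1.a,P2.a)
under SC → <0 0 0 2>, <0 0 1 2>, <0 1 0 0>, <0 1 0 2>, <0 1 1 0>, <0 1 1 2>, <1 1 0 0>, <1 1 0 2>, <1 1 1 0>, <1 1 1 2>
under TSO → <0 0 0 0>, <0 0 0 2>, <0 0 1 0>, <0 0 1 2>, <0 1 0 0>, <0 1 0 2>, <0 1 1 0>, <0 1 1 2>, <1 1 0 0>, <1 1 0 2>, <1 1 1 0>, <1 1 1 2>
under PSO → <0 0 0 0>, <0 0 0 2>, <0 0 1 0>, <0 0 1 2>, <0 1 0 0>, <0 1 0 2>, <0 1 1 0>, <0 1 1 2>, <1 1 0 0>, <1 1 0 2>, <1 1 1 0>, <1 1 1 2>
target <0 0 0 0> ∈ {TSO,PSO}

SC:no TSO:yes PSO:yes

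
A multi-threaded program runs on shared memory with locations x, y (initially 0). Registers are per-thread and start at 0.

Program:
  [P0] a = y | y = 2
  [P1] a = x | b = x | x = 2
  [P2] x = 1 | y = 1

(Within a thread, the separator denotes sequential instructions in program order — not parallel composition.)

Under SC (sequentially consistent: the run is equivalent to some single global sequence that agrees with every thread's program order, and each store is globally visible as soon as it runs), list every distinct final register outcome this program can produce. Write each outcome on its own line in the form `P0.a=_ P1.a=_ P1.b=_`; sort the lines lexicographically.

outcome vector order: (P0.a,P1.a,P1.b)
|SC outcomes| = 6

P0.a=0 P1.a=0 P1.b=0
P0.a=0 P1.a=0 P1.b=1
P0.a=0 P1.a=1 P1.b=1
P0.a=1 P1.a=0 P1.b=0
P0.a=1 P1.a=0 P1.b=1
P0.a=1 P1.a=1 P1.b=1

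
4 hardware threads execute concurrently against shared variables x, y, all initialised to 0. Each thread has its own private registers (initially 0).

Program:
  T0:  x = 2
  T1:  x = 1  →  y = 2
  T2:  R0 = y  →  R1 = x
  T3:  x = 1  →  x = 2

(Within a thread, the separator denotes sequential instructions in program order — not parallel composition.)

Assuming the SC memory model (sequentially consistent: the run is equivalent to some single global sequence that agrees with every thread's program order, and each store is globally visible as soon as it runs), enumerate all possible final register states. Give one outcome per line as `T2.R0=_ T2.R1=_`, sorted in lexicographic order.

outcome vector order: (T2.R0,T2.R1)
|SC outcomes| = 5

T2.R0=0 T2.R1=0
T2.R0=0 T2.R1=1
T2.R0=0 T2.R1=2
T2.R0=2 T2.R1=1
T2.R0=2 T2.R1=2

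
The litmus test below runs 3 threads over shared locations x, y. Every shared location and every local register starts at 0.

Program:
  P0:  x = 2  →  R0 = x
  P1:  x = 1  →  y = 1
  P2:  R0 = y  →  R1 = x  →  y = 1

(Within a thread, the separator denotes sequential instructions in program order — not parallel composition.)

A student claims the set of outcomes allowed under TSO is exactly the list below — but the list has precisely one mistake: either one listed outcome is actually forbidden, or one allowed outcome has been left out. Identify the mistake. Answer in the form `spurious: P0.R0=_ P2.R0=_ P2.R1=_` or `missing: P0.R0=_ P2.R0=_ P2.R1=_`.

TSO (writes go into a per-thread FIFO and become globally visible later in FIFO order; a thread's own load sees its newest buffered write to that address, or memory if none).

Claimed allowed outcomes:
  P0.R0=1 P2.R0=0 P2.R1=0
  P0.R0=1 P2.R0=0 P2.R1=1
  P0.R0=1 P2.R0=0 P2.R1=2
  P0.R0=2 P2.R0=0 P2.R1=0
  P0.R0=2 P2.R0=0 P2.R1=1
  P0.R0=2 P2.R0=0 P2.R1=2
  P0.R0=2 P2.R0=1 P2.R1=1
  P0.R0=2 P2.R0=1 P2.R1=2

outcome vector order: (P0.R0,P2.R0,P2.R1)
under TSO → <1 0 0>, <1 0 1>, <1 0 2>, <1 1 1>, <2 0 0>, <2 0 1>, <2 0 2>, <2 1 1>, <2 1 2>
TSO∖claimed = {<1 1 1>}

missing: P0.R0=1 P2.R0=1 P2.R1=1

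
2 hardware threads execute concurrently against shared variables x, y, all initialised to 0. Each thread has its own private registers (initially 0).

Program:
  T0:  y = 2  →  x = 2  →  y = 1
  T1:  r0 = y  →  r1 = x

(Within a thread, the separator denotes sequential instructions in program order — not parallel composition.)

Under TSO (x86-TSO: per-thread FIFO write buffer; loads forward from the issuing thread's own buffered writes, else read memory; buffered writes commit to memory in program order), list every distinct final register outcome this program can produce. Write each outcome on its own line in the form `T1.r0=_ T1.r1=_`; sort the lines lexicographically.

outcome vector order: (T1.r0,T1.r1)
|TSO outcomes| = 5

T1.r0=0 T1.r1=0
T1.r0=0 T1.r1=2
T1.r0=1 T1.r1=2
T1.r0=2 T1.r1=0
T1.r0=2 T1.r1=2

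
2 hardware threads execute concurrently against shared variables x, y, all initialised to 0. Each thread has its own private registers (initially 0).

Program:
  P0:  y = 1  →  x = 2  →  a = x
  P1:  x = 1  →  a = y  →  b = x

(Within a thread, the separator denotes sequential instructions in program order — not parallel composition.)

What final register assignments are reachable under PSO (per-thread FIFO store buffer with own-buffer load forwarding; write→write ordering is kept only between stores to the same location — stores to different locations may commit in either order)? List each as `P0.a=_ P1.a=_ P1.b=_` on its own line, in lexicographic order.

P0.a=1 P1.a=0 P1.b=1
P0.a=1 P1.a=1 P1.b=1
P0.a=2 P1.a=0 P1.b=1
P0.a=2 P1.a=0 P1.b=2
P0.a=2 P1.a=1 P1.b=1
P0.a=2 P1.a=1 P1.b=2

outcome vector order: (P0.a,P1.a,P1.b)
|PSO outcomes| = 6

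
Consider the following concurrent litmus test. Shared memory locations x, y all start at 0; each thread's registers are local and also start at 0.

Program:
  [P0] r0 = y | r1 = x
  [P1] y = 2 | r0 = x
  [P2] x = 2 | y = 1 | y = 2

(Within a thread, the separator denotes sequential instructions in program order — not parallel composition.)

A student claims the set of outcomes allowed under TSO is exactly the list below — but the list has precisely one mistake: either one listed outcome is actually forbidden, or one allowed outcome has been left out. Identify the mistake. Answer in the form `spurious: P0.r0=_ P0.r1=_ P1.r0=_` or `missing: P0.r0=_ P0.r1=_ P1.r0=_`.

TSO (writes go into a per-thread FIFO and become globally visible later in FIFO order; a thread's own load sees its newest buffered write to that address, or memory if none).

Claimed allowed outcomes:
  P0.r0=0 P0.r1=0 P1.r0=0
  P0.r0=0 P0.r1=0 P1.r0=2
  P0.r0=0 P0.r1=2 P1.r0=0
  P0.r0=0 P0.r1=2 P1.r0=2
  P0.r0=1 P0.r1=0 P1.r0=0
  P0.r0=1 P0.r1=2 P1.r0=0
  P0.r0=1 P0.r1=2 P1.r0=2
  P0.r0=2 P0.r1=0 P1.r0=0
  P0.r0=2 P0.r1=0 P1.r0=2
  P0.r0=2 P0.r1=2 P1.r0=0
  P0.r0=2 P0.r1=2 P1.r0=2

outcome vector order: (P0.r0,P0.r1,P1.r0)
[TSO] allowed = {000 002 020 022 120 122 200 202 220 222}
claimed∖TSO = {100}

spurious: P0.r0=1 P0.r1=0 P1.r0=0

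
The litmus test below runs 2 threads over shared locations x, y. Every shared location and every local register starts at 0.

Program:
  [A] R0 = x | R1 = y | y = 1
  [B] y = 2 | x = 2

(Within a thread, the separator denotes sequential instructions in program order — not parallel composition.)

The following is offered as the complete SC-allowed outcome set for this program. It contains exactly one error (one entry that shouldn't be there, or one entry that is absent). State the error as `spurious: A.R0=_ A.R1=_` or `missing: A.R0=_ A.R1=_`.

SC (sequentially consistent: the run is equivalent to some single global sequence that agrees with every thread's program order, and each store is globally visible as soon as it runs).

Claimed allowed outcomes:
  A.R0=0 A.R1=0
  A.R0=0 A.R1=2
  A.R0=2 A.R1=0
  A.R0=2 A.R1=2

outcome vector order: (A.R0,A.R1)
under SC → 0/0, 0/2, 2/2
claimed∖SC = {2/0}

spurious: A.R0=2 A.R1=0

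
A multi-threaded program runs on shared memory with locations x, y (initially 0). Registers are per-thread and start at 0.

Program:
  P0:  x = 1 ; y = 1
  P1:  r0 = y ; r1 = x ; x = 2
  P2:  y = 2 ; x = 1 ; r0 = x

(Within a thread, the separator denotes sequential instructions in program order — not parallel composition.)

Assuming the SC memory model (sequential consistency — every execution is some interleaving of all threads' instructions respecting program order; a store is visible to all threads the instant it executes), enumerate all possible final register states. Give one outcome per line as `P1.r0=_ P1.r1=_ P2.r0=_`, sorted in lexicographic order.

P1.r0=0 P1.r1=0 P2.r0=1
P1.r0=0 P1.r1=0 P2.r0=2
P1.r0=0 P1.r1=1 P2.r0=1
P1.r0=0 P1.r1=1 P2.r0=2
P1.r0=1 P1.r1=1 P2.r0=1
P1.r0=1 P1.r1=1 P2.r0=2
P1.r0=2 P1.r1=0 P2.r0=1
P1.r0=2 P1.r1=0 P2.r0=2
P1.r0=2 P1.r1=1 P2.r0=1
P1.r0=2 P1.r1=1 P2.r0=2

outcome vector order: (P1.r0,P1.r1,P2.r0)
|SC outcomes| = 10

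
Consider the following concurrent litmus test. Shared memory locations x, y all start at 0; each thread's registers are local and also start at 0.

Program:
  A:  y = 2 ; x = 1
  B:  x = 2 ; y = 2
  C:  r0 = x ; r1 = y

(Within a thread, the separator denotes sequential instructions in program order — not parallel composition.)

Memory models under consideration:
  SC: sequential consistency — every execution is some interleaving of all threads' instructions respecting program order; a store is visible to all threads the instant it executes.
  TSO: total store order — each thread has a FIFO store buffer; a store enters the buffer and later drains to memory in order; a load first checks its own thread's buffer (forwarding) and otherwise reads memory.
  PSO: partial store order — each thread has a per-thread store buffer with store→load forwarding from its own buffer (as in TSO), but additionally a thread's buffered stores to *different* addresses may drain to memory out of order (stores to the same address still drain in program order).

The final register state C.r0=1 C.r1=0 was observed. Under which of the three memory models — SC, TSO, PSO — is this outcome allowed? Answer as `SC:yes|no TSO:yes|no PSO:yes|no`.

outcome vector order: (C.r0,C.r1)
[SC] allowed = {(0,0); (0,2); (1,2); (2,0); (2,2)}
[TSO] allowed = {(0,0); (0,2); (1,2); (2,0); (2,2)}
[PSO] allowed = {(0,0); (0,2); (1,0); (1,2); (2,0); (2,2)}
target (1,0) ∈ {PSO}

SC:no TSO:no PSO:yes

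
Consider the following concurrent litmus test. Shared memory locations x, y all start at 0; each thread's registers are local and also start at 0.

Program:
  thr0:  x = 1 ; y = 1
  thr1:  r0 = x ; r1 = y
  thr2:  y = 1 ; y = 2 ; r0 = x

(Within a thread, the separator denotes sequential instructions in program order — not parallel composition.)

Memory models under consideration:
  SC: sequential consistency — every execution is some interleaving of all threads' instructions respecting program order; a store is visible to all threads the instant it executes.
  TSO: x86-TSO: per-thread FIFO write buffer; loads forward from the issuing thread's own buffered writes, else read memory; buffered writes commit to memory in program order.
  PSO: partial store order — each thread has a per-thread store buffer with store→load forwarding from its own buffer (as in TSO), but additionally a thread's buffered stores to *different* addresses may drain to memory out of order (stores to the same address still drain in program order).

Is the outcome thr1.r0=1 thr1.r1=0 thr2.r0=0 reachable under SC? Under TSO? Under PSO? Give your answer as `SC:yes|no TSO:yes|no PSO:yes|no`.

outcome vector order: (thr1.r0,thr1.r1,thr2.r0)
[SC] allowed = {000; 001; 010; 011; 020; 021; 101; 110; 111; 120; 121}
[TSO] allowed = {000; 001; 010; 011; 020; 021; 100; 101; 110; 111; 120; 121}
[PSO] allowed = {000; 001; 010; 011; 020; 021; 100; 101; 110; 111; 120; 121}
target 100 ∈ {TSO,PSO}

SC:no TSO:yes PSO:yes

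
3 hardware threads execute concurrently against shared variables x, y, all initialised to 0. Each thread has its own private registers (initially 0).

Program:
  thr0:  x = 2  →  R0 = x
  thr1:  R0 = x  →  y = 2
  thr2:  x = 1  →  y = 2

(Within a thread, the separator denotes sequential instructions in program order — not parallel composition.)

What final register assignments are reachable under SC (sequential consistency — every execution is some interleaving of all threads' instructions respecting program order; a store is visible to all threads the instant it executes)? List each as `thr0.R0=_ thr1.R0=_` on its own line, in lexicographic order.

outcome vector order: (thr0.R0,thr1.R0)
|SC outcomes| = 6

thr0.R0=1 thr1.R0=0
thr0.R0=1 thr1.R0=1
thr0.R0=1 thr1.R0=2
thr0.R0=2 thr1.R0=0
thr0.R0=2 thr1.R0=1
thr0.R0=2 thr1.R0=2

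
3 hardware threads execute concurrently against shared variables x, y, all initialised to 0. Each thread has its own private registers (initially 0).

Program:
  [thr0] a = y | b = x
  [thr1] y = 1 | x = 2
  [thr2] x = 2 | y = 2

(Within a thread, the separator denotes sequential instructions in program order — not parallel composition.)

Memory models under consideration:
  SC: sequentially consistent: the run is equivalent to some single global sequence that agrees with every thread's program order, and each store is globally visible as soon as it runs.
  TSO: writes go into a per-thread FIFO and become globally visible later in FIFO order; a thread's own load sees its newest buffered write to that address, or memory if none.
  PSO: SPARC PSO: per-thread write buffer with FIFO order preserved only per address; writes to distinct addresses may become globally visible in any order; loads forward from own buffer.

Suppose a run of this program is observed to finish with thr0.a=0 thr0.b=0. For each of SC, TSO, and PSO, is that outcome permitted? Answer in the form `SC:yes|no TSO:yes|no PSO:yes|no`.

outcome vector order: (thr0.a,thr0.b)
SC: 5 outcomes — {<0 0> <0 2> <1 0> <1 2> <2 2>}
TSO: 5 outcomes — {<0 0> <0 2> <1 0> <1 2> <2 2>}
PSO: 6 outcomes — {<0 0> <0 2> <1 0> <1 2> <2 0> <2 2>}
target <0 0> ∈ {SC,TSO,PSO}

SC:yes TSO:yes PSO:yes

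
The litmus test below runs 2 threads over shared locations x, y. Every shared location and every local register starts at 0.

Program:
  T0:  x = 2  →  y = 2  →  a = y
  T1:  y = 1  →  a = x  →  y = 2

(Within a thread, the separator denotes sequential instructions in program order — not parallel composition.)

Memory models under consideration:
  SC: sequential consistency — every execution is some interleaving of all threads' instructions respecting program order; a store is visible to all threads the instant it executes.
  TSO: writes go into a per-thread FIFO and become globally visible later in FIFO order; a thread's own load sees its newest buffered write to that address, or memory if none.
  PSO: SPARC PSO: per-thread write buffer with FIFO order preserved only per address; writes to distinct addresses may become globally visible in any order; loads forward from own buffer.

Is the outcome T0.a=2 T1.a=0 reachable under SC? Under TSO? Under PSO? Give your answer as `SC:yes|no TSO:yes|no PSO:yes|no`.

outcome vector order: (T0.a,T1.a)
SC (3): (1,2), (2,0), (2,2)
TSO (4): (1,0), (1,2), (2,0), (2,2)
PSO (4): (1,0), (1,2), (2,0), (2,2)
target (2,0) ∈ {SC,TSO,PSO}

SC:yes TSO:yes PSO:yes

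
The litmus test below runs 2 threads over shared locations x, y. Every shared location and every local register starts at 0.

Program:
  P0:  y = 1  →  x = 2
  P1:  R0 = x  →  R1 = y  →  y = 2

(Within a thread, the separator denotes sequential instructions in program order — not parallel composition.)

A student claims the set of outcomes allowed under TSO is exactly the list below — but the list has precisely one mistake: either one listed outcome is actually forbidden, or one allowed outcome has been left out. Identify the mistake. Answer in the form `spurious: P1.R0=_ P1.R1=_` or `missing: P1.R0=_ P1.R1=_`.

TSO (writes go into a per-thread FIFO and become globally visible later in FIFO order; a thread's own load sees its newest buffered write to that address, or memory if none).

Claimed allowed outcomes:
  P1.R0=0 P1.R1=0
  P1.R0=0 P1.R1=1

outcome vector order: (P1.R0,P1.R1)
under TSO → 00; 01; 21
TSO∖claimed = {21}

missing: P1.R0=2 P1.R1=1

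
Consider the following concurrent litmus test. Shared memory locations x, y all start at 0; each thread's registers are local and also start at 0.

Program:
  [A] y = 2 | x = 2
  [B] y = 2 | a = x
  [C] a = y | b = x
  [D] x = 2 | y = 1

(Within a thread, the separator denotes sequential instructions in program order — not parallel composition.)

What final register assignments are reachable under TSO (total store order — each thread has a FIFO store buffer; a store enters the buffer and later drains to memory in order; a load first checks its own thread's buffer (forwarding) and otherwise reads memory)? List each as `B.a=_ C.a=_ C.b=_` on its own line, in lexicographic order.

outcome vector order: (B.a,C.a,C.b)
|TSO outcomes| = 10

B.a=0 C.a=0 C.b=0
B.a=0 C.a=0 C.b=2
B.a=0 C.a=1 C.b=2
B.a=0 C.a=2 C.b=0
B.a=0 C.a=2 C.b=2
B.a=2 C.a=0 C.b=0
B.a=2 C.a=0 C.b=2
B.a=2 C.a=1 C.b=2
B.a=2 C.a=2 C.b=0
B.a=2 C.a=2 C.b=2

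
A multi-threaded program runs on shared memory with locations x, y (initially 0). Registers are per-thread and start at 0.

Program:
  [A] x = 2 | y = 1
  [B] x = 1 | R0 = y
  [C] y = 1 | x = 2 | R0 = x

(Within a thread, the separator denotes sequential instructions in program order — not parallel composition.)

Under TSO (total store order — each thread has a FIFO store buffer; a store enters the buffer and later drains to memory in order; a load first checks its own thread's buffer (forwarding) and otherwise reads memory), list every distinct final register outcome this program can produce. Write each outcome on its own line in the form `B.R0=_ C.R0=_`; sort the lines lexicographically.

outcome vector order: (B.R0,C.R0)
|TSO outcomes| = 4

B.R0=0 C.R0=1
B.R0=0 C.R0=2
B.R0=1 C.R0=1
B.R0=1 C.R0=2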